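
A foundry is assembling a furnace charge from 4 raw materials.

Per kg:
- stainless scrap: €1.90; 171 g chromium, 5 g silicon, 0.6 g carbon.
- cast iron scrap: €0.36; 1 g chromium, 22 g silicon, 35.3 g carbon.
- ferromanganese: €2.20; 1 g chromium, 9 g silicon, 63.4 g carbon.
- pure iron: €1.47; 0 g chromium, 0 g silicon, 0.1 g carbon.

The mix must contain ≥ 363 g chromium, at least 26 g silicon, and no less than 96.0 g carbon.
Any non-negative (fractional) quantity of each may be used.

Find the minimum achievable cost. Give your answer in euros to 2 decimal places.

This is a linear program. Let x1 = kg of stainless scrap, x2 = kg of cast iron scrap, x3 = kg of ferromanganese, x4 = kg of pure iron.
min 1.9x1 + 0.36x2 + 2.2x3 + 1.47x4 s.t.:
  171x1 + 1x2 + 1x3 ≥ 363   (chromium)
  5x1 + 22x2 + 9x3 ≥ 26   (silicon)
  0.6x1 + 35.3x2 + 63.4x3 + 0.1x4 ≥ 96   (carbon)
  x1, x2, x3, x4 ≥ 0.
At the optimum only stainless scrap, cast iron scrap are positive (ferromanganese, pure iron = 0). The chromium and carbon requirements are met with equality.
That vertex is x1 = 2.107, x2 = 2.684.
Total cost: 1.9·2.107 + 0.36·2.684 = 4.9695.

€4.97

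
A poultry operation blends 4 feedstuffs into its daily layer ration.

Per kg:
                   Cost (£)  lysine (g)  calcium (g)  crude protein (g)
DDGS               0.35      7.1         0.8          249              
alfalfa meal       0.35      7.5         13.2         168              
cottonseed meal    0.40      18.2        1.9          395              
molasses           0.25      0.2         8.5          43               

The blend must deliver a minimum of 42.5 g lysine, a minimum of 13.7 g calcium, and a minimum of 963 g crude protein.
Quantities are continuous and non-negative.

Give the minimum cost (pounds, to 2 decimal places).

£1.11

Let x1 = kg of DDGS, x2 = kg of alfalfa meal, x3 = kg of cottonseed meal, x4 = kg of molasses.
Minimize 0.35x1 + 0.35x2 + 0.4x3 + 0.25x4 with:
  7.1x1 + 7.5x2 + 18.2x3 + 0.2x4 ≥ 42.5   (lysine)
  0.8x1 + 13.2x2 + 1.9x3 + 8.5x4 ≥ 13.7   (calcium)
  249x1 + 168x2 + 395x3 + 43x4 ≥ 963   (crude protein)
  x1, x2, x3, x4 ≥ 0.
The optimal basis is {alfalfa meal, cottonseed meal}; DDGS, molasses drop out. The calcium and crude protein requirements are met with equality.
So alfalfa meal = 0.7318 kg, cottonseed meal = 2.127 kg.
Cost = 0.35·0.7318 + 0.4·2.127 = 1.1069.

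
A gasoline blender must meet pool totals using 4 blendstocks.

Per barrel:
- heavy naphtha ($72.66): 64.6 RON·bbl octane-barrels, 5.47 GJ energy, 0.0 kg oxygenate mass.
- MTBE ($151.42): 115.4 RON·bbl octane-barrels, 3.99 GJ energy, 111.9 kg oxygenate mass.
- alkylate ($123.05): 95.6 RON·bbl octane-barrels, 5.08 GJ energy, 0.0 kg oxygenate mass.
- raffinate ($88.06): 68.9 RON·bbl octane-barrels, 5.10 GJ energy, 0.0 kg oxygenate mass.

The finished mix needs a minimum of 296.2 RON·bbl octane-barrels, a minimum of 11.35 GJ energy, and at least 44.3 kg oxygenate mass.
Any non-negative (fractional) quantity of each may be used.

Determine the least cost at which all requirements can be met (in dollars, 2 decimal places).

$341.72

Let x1 = barrels of heavy naphtha, x2 = barrels of MTBE, x3 = barrels of alkylate, x4 = barrels of raffinate.
min 72.66x1 + 151.42x2 + 123.05x3 + 88.06x4 with:
  64.6x1 + 115.4x2 + 95.6x3 + 68.9x4 ≥ 296.2   (octane-barrels)
  5.47x1 + 3.99x2 + 5.08x3 + 5.1x4 ≥ 11.35   (energy)
  111.9x2 ≥ 44.3   (oxygenate mass)
  x1, x2, x3, x4 ≥ 0.
The optimal basis is {heavy naphtha, MTBE}; alkylate, raffinate drop out. There the octane-barrels and oxygenate mass constraints are tight.
Solving gives x1 = 3.878, x2 = 0.3959.
Objective = 72.66·3.878 + 151.42·0.3959 = 341.7227.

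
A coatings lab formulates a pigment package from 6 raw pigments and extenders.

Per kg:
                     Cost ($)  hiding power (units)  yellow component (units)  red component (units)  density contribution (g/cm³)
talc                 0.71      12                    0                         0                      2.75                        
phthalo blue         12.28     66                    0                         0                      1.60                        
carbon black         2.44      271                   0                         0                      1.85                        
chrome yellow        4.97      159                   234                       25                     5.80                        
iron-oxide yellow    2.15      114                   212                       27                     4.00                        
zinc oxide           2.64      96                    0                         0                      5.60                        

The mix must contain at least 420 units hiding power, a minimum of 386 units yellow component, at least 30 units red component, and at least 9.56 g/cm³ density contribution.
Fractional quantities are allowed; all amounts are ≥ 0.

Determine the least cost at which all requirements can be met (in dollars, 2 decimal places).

Set it up as a linear program. Let x1 = kg of talc, x2 = kg of phthalo blue, x3 = kg of carbon black, x4 = kg of chrome yellow, x5 = kg of iron-oxide yellow, x6 = kg of zinc oxide.
Minimise 0.71x1 + 12.28x2 + 2.44x3 + 4.97x4 + 2.15x5 + 2.64x6 with:
  12x1 + 66x2 + 271x3 + 159x4 + 114x5 + 96x6 ≥ 420   (hiding power)
  234x4 + 212x5 ≥ 386   (yellow component)
  25x4 + 27x5 ≥ 30   (red component)
  2.75x1 + 1.6x2 + 1.85x3 + 5.8x4 + 4x5 + 5.6x6 ≥ 9.56   (density contribution)
  x1, x2, x3, x4, x5, x6 ≥ 0.
The cheapest feasible vertex uses only talc, carbon black, iron-oxide yellow; phthalo blue, chrome yellow, zinc oxide are not used. The hiding power, yellow component, density contribution requirements are met with equality.
Optimal quantities: talc = 0.3099 kg, carbon black = 0.7702 kg, iron-oxide yellow = 1.821 kg.
Hence cost = 0.71·0.3099 + 2.44·0.7702 + 2.15·1.821 = $6.0145.

$6.01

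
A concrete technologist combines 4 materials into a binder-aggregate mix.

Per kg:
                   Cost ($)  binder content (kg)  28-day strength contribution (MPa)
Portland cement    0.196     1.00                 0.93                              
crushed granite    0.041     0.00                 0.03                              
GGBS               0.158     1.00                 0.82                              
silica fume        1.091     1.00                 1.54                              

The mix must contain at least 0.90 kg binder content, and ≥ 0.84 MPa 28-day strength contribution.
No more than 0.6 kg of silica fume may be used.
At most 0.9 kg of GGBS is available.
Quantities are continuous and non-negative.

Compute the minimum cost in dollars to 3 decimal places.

$0.164

This is a linear program. Let x1 = kg of Portland cement, x2 = kg of crushed granite, x3 = kg of GGBS, x4 = kg of silica fume.
min 0.196x1 + 0.041x2 + 0.158x3 + 1.091x4 with:
  1x1 + 1x3 + 1x4 ≥ 0.9   (binder content)
  0.93x1 + 0.03x2 + 0.82x3 + 1.54x4 ≥ 0.84   (28-day strength contribution)
  x4 ≤ 0.6
  x3 ≤ 0.9
  x1, x2, x3, x4 ≥ 0.
The minimum-cost mix takes nothing from crushed granite, silica fume — only Portland cement, GGBS. Binding constraints: 28-day strength contribution and the GGBS cap.
Solving gives x1 = 0.1097, x3 = 0.9.
Hence cost = 0.196·0.1097 + 0.158·0.9 = $0.16370.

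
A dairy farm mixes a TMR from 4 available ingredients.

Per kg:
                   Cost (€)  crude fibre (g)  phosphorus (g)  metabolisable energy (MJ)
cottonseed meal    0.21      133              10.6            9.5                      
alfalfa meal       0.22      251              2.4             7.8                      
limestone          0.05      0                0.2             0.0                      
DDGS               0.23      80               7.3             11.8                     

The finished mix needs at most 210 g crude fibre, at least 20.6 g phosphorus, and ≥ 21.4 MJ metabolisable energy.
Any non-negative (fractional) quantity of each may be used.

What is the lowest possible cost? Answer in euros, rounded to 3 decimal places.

€0.963

This is a linear program. Let x1 = kg of cottonseed meal, x2 = kg of alfalfa meal, x3 = kg of limestone, x4 = kg of DDGS.
Minimise 0.21x1 + 0.22x2 + 0.05x3 + 0.23x4 subject to:
  133x1 + 251x2 + 80x4 ≤ 210   (crude fibre)
  10.6x1 + 2.4x2 + 0.2x3 + 7.3x4 ≥ 20.6   (phosphorus)
  9.5x1 + 7.8x2 + 11.8x4 ≥ 21.4   (metabolisable energy)
  x1, x2, x3, x4 ≥ 0.
At the optimum only limestone, DDGS are positive (cottonseed meal, alfalfa meal = 0). The crude fibre and phosphorus requirements are met with equality.
That vertex is x3 = 7.188, x4 = 2.625.
Objective = 0.05·7.188 + 0.23·2.625 = 0.96315.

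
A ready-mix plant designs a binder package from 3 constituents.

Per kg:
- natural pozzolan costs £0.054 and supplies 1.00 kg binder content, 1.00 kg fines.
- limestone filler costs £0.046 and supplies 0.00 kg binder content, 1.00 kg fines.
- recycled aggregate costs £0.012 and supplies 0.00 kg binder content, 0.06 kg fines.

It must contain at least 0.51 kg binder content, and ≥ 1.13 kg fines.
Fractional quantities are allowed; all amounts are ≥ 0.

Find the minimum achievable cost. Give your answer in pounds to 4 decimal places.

Treat it as an LP. Let x1 = kg of natural pozzolan, x2 = kg of limestone filler, x3 = kg of recycled aggregate.
Minimise 0.054x1 + 0.046x2 + 0.012x3 s.t.:
  1x1 ≥ 0.51   (binder content)
  1x1 + 1x2 + 0.06x3 ≥ 1.13   (fines)
  x1, x2, x3 ≥ 0.
The optimal basis is {natural pozzolan, limestone filler}; recycled aggregate drops out. Binding constraints: binder content and fines.
That vertex is x1 = 0.51, x2 = 0.62.
Total cost: 0.054·0.51 + 0.046·0.62 = 0.056060.

£0.0561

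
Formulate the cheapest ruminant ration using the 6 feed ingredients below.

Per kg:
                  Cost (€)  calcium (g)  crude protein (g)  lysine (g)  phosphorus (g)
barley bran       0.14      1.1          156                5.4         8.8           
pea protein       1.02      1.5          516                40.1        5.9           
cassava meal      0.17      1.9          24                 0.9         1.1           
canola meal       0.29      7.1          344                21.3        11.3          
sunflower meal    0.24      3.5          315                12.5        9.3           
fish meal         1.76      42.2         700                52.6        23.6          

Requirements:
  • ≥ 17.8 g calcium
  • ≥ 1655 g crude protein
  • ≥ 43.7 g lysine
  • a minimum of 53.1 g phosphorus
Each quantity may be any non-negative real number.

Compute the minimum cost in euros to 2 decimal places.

€1.28

This is a linear program. Let x1 = kg of barley bran, x2 = kg of pea protein, x3 = kg of cassava meal, x4 = kg of canola meal, x5 = kg of sunflower meal, x6 = kg of fish meal.
min 0.14x1 + 1.02x2 + 0.17x3 + 0.29x4 + 0.24x5 + 1.76x6 with:
  1.1x1 + 1.5x2 + 1.9x3 + 7.1x4 + 3.5x5 + 42.2x6 ≥ 17.8   (calcium)
  156x1 + 516x2 + 24x3 + 344x4 + 315x5 + 700x6 ≥ 1655   (crude protein)
  5.4x1 + 40.1x2 + 0.9x3 + 21.3x4 + 12.5x5 + 52.6x6 ≥ 43.7   (lysine)
  8.8x1 + 5.9x2 + 1.1x3 + 11.3x4 + 9.3x5 + 23.6x6 ≥ 53.1   (phosphorus)
  x1, x2, x3, x4, x5, x6 ≥ 0.
The minimum-cost mix takes nothing from pea protein, cassava meal, fish meal — only barley bran, canola meal, sunflower meal. The calcium, crude protein, phosphorus requirements are met with equality.
Solving gives x1 = 1.006, x4 = 0.0148, x5 = 4.739.
Objective = 0.14·1.006 + 0.29·0.0148 + 0.24·4.739 = 1.2825.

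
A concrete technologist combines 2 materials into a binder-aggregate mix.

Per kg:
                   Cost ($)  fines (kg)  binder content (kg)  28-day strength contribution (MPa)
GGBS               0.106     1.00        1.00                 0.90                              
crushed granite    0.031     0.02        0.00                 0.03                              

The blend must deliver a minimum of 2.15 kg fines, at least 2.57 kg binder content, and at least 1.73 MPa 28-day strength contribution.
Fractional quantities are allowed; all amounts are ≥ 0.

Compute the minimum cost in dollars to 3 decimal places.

Treat it as an LP. Let x1 = kg of GGBS, x2 = kg of crushed granite.
Minimize 0.106x1 + 0.031x2 with:
  1x1 + 0.02x2 ≥ 2.15   (fines)
  1x1 ≥ 2.57   (binder content)
  0.9x1 + 0.03x2 ≥ 1.73   (28-day strength contribution)
  x1, x2 ≥ 0.
The optimal basis is {GGBS}; crushed granite drops out. There the binder content constraint is tight.
That vertex is x1 = 2.57.
Total cost: 0.106·2.57 = 0.27242.

$0.272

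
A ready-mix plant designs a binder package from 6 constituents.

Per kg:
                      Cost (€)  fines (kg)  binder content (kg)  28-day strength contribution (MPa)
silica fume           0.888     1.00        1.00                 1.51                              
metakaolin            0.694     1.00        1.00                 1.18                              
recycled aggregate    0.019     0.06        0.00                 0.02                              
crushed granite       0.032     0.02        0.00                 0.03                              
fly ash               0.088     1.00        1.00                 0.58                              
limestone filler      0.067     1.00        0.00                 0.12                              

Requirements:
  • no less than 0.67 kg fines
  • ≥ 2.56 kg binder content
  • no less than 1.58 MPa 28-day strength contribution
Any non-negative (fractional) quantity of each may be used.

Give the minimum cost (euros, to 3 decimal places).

€0.240

Let x1 = kg of silica fume, x2 = kg of metakaolin, x3 = kg of recycled aggregate, x4 = kg of crushed granite, x5 = kg of fly ash, x6 = kg of limestone filler.
Minimize 0.888x1 + 0.694x2 + 0.019x3 + 0.032x4 + 0.088x5 + 0.067x6 subject to:
  1x1 + 1x2 + 0.06x3 + 0.02x4 + 1x5 + 1x6 ≥ 0.67   (fines)
  1x1 + 1x2 + 1x5 ≥ 2.56   (binder content)
  1.51x1 + 1.18x2 + 0.02x3 + 0.03x4 + 0.58x5 + 0.12x6 ≥ 1.58   (28-day strength contribution)
  x1, x2, x3, x4, x5, x6 ≥ 0.
The cheapest feasible vertex uses only fly ash; silica fume, metakaolin, recycled aggregate, crushed granite, limestone filler are not used. The 28-day strength contribution requirement is met with equality.
Solving gives x5 = 2.724.
Cost = 0.088·2.724 = 0.23971.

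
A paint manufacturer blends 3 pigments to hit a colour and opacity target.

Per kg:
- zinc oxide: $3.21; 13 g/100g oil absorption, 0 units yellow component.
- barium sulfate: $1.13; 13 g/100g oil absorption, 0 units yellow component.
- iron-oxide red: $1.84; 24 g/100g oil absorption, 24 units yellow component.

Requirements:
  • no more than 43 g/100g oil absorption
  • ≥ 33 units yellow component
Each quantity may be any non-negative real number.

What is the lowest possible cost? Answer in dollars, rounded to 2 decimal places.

Let x1 = kg of zinc oxide, x2 = kg of barium sulfate, x3 = kg of iron-oxide red.
min 3.21x1 + 1.13x2 + 1.84x3 s.t.:
  13x1 + 13x2 + 24x3 ≤ 43   (oil absorption)
  24x3 ≥ 33   (yellow component)
  x1, x2, x3 ≥ 0.
The minimum-cost mix takes nothing from zinc oxide, barium sulfate — only iron-oxide red. The yellow component requirement is met with equality.
Optimal quantities: iron-oxide red = 1.375 kg.
Cost = 1.84·1.375 = 2.5300.

$2.53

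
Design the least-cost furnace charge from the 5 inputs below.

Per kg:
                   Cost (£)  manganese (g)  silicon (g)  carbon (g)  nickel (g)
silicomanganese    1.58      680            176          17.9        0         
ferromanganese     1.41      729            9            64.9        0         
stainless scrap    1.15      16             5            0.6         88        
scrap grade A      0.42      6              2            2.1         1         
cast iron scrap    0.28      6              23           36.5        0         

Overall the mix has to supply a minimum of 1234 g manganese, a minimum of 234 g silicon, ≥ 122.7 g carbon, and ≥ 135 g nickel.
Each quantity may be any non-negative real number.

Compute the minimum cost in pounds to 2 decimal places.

£4.81

Let x1 = kg of silicomanganese, x2 = kg of ferromanganese, x3 = kg of stainless scrap, x4 = kg of scrap grade A, x5 = kg of cast iron scrap.
Minimize 1.58x1 + 1.41x2 + 1.15x3 + 0.42x4 + 0.28x5 subject to:
  680x1 + 729x2 + 16x3 + 6x4 + 6x5 ≥ 1234   (manganese)
  176x1 + 9x2 + 5x3 + 2x4 + 23x5 ≥ 234   (silicon)
  17.9x1 + 64.9x2 + 0.6x3 + 2.1x4 + 36.5x5 ≥ 122.7   (carbon)
  88x3 + 1x4 ≥ 135   (nickel)
  x1, x2, x3, x4, x5 ≥ 0.
The optimal basis is {silicomanganese, ferromanganese, stainless scrap, cast iron scrap}; scrap grade A drops out. Binding constraints: manganese, silicon, carbon, nickel.
So silicomanganese = 1.039 kg, ferromanganese = 0.6764 kg, stainless scrap = 1.534 kg, cast iron scrap = 1.624 kg.
Cost = 1.58·1.039 + 1.41·0.6764 + 1.15·1.534 + 0.28·1.624 = 4.8142.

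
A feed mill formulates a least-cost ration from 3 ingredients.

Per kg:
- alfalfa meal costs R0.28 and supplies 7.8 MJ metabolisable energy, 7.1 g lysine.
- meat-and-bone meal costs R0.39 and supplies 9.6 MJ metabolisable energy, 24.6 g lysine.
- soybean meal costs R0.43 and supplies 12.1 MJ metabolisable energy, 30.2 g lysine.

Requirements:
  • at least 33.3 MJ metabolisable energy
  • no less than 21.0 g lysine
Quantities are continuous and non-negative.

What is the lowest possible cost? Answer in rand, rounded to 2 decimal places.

Let x1 = kg of alfalfa meal, x2 = kg of meat-and-bone meal, x3 = kg of soybean meal.
Minimise 0.28x1 + 0.39x2 + 0.43x3 with:
  7.8x1 + 9.6x2 + 12.1x3 ≥ 33.3   (metabolisable energy)
  7.1x1 + 24.6x2 + 30.2x3 ≥ 21   (lysine)
  x1, x2, x3 ≥ 0.
The minimum-cost mix takes nothing from alfalfa meal, meat-and-bone meal — only soybean meal. There the metabolisable energy constraint is tight.
So soybean meal = 2.752 kg.
Objective = 0.43·2.752 = 1.1834.

R1.18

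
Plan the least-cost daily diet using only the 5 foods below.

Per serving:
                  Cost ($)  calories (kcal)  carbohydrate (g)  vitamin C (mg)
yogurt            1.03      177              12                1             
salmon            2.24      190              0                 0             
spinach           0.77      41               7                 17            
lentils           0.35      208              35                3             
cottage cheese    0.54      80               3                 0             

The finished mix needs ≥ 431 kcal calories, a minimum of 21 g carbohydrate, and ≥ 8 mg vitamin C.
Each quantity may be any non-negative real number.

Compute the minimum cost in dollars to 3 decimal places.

$0.801

Let x1 = servings of yogurt, x2 = servings of salmon, x3 = servings of spinach, x4 = servings of lentils, x5 = servings of cottage cheese.
Minimise 1.03x1 + 2.24x2 + 0.77x3 + 0.35x4 + 0.54x5 with:
  177x1 + 190x2 + 41x3 + 208x4 + 80x5 ≥ 431   (calories)
  12x1 + 7x3 + 35x4 + 3x5 ≥ 21   (carbohydrate)
  1x1 + 17x3 + 3x4 ≥ 8   (vitamin C)
  x1, x2, x3, x4, x5 ≥ 0.
The optimal basis is {spinach, lentils}; yogurt, salmon, cottage cheese drop out. The calories and vitamin C requirements are met with equality.
Solving gives x3 = 0.1087, x4 = 2.0507.
Hence cost = 0.77·0.1087 + 0.35·2.0507 = $0.80144.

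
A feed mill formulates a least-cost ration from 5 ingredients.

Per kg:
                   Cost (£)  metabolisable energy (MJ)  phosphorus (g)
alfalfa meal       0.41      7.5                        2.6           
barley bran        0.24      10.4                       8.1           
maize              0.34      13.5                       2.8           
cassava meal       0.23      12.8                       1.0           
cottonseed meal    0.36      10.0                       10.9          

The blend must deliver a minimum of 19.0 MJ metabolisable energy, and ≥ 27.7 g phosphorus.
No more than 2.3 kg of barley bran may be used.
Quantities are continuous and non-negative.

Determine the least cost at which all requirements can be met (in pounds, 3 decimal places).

£0.852

Let x1 = kg of alfalfa meal, x2 = kg of barley bran, x3 = kg of maize, x4 = kg of cassava meal, x5 = kg of cottonseed meal.
min 0.41x1 + 0.24x2 + 0.34x3 + 0.23x4 + 0.36x5 s.t.:
  7.5x1 + 10.4x2 + 13.5x3 + 12.8x4 + 10x5 ≥ 19   (metabolisable energy)
  2.6x1 + 8.1x2 + 2.8x3 + 1x4 + 10.9x5 ≥ 27.7   (phosphorus)
  x2 ≤ 2.3
  x1, x2, x3, x4, x5 ≥ 0.
The minimum-cost mix takes nothing from alfalfa meal, maize, cassava meal — only barley bran, cottonseed meal. There the phosphorus and the barley bran cap constraints are tight.
So barley bran = 2.3 kg, cottonseed meal = 0.8321 kg.
Total cost: 0.24·2.3 + 0.36·0.8321 = 0.85156.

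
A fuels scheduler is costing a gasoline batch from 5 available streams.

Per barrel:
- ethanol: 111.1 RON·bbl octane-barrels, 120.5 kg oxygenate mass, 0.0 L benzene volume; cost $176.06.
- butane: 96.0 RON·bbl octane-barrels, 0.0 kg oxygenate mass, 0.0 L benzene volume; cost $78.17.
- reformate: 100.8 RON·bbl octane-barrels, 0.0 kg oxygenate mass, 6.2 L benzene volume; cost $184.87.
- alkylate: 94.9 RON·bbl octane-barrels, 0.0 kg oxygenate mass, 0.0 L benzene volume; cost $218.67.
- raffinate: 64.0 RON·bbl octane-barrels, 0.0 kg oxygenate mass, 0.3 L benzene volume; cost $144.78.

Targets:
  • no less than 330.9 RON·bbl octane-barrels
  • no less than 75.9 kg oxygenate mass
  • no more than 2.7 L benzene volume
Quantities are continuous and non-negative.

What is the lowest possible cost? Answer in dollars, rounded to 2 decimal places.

This is a linear program. Let x1 = barrels of ethanol, x2 = barrels of butane, x3 = barrels of reformate, x4 = barrels of alkylate, x5 = barrels of raffinate.
Minimise 176.06x1 + 78.17x2 + 184.87x3 + 218.67x4 + 144.78x5 s.t.:
  111.1x1 + 96x2 + 100.8x3 + 94.9x4 + 64x5 ≥ 330.9   (octane-barrels)
  120.5x1 ≥ 75.9   (oxygenate mass)
  6.2x3 + 0.3x5 ≤ 2.7   (benzene volume)
  x1, x2, x3, x4, x5 ≥ 0.
At the optimum only ethanol, butane are positive (reformate, alkylate, raffinate = 0). Binding constraints: octane-barrels and oxygenate mass.
Optimal quantities: ethanol = 0.629876 barrels, butane = 2.71793 barrels.
Objective = 176.06·0.629876 + 78.17·2.71793 = 323.3566.

$323.36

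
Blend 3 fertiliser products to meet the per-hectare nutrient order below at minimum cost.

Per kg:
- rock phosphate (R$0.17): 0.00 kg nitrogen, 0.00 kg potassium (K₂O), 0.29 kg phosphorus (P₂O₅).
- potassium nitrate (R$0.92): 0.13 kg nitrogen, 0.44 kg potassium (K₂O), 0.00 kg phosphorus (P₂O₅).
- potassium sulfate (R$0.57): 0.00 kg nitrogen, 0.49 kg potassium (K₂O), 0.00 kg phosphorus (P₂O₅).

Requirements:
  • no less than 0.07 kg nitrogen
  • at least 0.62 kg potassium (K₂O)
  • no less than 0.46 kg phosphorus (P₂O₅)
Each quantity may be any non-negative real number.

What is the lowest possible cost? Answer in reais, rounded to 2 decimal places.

R$1.21

Set it up as a linear program. Let x1 = kg of rock phosphate, x2 = kg of potassium nitrate, x3 = kg of potassium sulfate.
min 0.17x1 + 0.92x2 + 0.57x3 s.t.:
  0.13x2 ≥ 0.07   (nitrogen)
  0.44x2 + 0.49x3 ≥ 0.62   (potassium (K₂O))
  0.29x1 ≥ 0.46   (phosphorus (P₂O₅))
  x1, x2, x3 ≥ 0.
All 3 inputs are positive at the optimum. Binding constraints: nitrogen, potassium (K₂O), phosphorus (P₂O₅).
Solving gives x1 = 1.586, x2 = 0.5385, x3 = 0.7818.
Objective = 0.17·1.586 + 0.92·0.5385 + 0.57·0.7818 = 1.2107.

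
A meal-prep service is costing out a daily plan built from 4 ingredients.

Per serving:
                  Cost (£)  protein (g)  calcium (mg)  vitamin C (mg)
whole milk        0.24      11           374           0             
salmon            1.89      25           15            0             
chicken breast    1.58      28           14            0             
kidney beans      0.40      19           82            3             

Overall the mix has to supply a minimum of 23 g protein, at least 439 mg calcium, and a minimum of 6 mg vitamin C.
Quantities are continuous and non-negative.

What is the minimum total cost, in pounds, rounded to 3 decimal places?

Set it up as a linear program. Let x1 = servings of whole milk, x2 = servings of salmon, x3 = servings of chicken breast, x4 = servings of kidney beans.
Minimize 0.24x1 + 1.89x2 + 1.58x3 + 0.4x4 with:
  11x1 + 25x2 + 28x3 + 19x4 ≥ 23   (protein)
  374x1 + 15x2 + 14x3 + 82x4 ≥ 439   (calcium)
  3x4 ≥ 6   (vitamin C)
  x1, x2, x3, x4 ≥ 0.
The cheapest feasible vertex uses only whole milk, kidney beans; salmon, chicken breast are not used. There the calcium and vitamin C constraints are tight.
That vertex is x1 = 0.7353, x4 = 2.
Cost = 0.24·0.7353 + 0.4·2 = 0.97647.

£0.976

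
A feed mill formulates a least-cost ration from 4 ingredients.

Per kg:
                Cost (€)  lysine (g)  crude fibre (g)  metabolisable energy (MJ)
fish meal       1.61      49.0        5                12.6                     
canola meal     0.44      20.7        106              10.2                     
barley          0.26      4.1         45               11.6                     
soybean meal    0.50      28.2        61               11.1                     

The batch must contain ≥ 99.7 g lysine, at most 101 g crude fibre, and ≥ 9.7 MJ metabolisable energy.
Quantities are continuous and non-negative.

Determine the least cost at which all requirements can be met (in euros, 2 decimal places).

€2.61

Let x1 = kg of fish meal, x2 = kg of canola meal, x3 = kg of barley, x4 = kg of soybean meal.
Minimize 1.61x1 + 0.44x2 + 0.26x3 + 0.5x4 with:
  49x1 + 20.7x2 + 4.1x3 + 28.2x4 ≥ 99.7   (lysine)
  5x1 + 106x2 + 45x3 + 61x4 ≤ 101   (crude fibre)
  12.6x1 + 10.2x2 + 11.6x3 + 11.1x4 ≥ 9.7   (metabolisable energy)
  x1, x2, x3, x4 ≥ 0.
The optimal basis is {fish meal, soybean meal}; canola meal, barley drop out. There the lysine and crude fibre constraints are tight.
So fish meal = 1.135 kg, soybean meal = 1.563 kg.
Hence cost = 1.61·1.135 + 0.5·1.563 = €2.6089.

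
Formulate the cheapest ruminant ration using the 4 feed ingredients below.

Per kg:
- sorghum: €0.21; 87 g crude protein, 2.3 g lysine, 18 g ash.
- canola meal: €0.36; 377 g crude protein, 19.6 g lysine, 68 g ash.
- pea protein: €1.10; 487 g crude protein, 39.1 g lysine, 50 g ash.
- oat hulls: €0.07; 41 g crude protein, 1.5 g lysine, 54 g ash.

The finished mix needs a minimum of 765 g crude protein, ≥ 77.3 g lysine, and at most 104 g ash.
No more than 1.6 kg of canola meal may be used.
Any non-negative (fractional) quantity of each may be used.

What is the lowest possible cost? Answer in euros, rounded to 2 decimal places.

Treat it as an LP. Let x1 = kg of sorghum, x2 = kg of canola meal, x3 = kg of pea protein, x4 = kg of oat hulls.
Minimize 0.21x1 + 0.36x2 + 1.1x3 + 0.07x4 with:
  87x1 + 377x2 + 487x3 + 41x4 ≥ 765   (crude protein)
  2.3x1 + 19.6x2 + 39.1x3 + 1.5x4 ≥ 77.3   (lysine)
  18x1 + 68x2 + 50x3 + 54x4 ≤ 104   (ash)
  x2 ≤ 1.6
  x1, x2, x3, x4 ≥ 0.
The minimum-cost mix takes nothing from sorghum, oat hulls — only canola meal, pea protein. The lysine and ash requirements are met with equality.
Solving gives x2 = 0.12, x3 = 1.917.
Cost = 0.36·0.12 + 1.1·1.917 = 2.1519.

€2.15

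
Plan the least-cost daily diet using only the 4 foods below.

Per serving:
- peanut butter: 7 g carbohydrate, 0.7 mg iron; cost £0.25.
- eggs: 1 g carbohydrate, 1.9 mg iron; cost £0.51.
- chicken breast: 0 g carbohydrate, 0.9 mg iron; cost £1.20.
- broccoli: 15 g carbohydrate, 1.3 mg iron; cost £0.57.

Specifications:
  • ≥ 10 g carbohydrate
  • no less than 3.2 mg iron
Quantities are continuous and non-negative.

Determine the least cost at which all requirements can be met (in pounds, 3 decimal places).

Let x1 = servings of peanut butter, x2 = servings of eggs, x3 = servings of chicken breast, x4 = servings of broccoli.
Minimize 0.25x1 + 0.51x2 + 1.2x3 + 0.57x4 s.t.:
  7x1 + 1x2 + 15x4 ≥ 10   (carbohydrate)
  0.7x1 + 1.9x2 + 0.9x3 + 1.3x4 ≥ 3.2   (iron)
  x1, x2, x3, x4 ≥ 0.
At the optimum only peanut butter, eggs are positive (chicken breast, broccoli = 0). Binding constraints: carbohydrate and iron.
That vertex is x1 = 1.254, x2 = 1.222.
Cost = 0.25·1.254 + 0.51·1.222 = 0.93672.

£0.937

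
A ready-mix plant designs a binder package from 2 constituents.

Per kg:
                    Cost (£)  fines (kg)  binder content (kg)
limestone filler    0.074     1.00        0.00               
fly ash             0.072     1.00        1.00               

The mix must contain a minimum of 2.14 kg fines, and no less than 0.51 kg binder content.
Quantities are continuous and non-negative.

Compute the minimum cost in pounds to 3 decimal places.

£0.154

Let x1 = kg of limestone filler, x2 = kg of fly ash.
Minimise 0.074x1 + 0.072x2 with:
  1x1 + 1x2 ≥ 2.14   (fines)
  1x2 ≥ 0.51   (binder content)
  x1, x2 ≥ 0.
The minimum-cost mix takes nothing from limestone filler — only fly ash. The fines requirement is met with equality.
So fly ash = 2.14 kg.
Hence cost = 0.072·2.14 = £0.15408.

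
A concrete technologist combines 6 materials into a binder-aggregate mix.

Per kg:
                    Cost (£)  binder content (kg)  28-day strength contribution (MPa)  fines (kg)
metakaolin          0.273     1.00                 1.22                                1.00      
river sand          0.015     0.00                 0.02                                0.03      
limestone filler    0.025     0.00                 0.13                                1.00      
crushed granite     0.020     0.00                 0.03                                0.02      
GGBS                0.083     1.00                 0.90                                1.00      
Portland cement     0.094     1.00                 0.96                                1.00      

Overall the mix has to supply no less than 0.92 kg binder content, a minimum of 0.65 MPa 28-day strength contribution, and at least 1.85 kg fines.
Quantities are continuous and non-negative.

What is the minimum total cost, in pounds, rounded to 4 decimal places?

£0.0996

Let x1 = kg of metakaolin, x2 = kg of river sand, x3 = kg of limestone filler, x4 = kg of crushed granite, x5 = kg of GGBS, x6 = kg of Portland cement.
Minimise 0.273x1 + 0.015x2 + 0.025x3 + 0.02x4 + 0.083x5 + 0.094x6 subject to:
  1x1 + 1x5 + 1x6 ≥ 0.92   (binder content)
  1.22x1 + 0.02x2 + 0.13x3 + 0.03x4 + 0.9x5 + 0.96x6 ≥ 0.65   (28-day strength contribution)
  1x1 + 0.03x2 + 1x3 + 0.02x4 + 1x5 + 1x6 ≥ 1.85   (fines)
  x1, x2, x3, x4, x5, x6 ≥ 0.
At the optimum only limestone filler, GGBS are positive (metakaolin, river sand, crushed granite, Portland cement = 0). Binding constraints: binder content and fines.
Solving gives x3 = 0.93, x5 = 0.92.
Total cost: 0.025·0.93 + 0.083·0.92 = 0.099610.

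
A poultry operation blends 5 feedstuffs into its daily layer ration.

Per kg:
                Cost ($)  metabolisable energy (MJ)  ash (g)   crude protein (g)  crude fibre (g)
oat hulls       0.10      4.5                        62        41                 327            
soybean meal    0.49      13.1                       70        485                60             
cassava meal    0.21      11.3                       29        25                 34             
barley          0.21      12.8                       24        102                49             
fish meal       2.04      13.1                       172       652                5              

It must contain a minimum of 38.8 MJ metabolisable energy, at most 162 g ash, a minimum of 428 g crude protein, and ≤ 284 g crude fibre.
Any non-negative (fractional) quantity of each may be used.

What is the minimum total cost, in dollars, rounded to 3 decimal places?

This is a linear program. Let x1 = kg of oat hulls, x2 = kg of soybean meal, x3 = kg of cassava meal, x4 = kg of barley, x5 = kg of fish meal.
min 0.1x1 + 0.49x2 + 0.21x3 + 0.21x4 + 2.04x5 with:
  4.5x1 + 13.1x2 + 11.3x3 + 12.8x4 + 13.1x5 ≥ 38.8   (metabolisable energy)
  62x1 + 70x2 + 29x3 + 24x4 + 172x5 ≤ 162   (ash)
  41x1 + 485x2 + 25x3 + 102x4 + 652x5 ≥ 428   (crude protein)
  327x1 + 60x2 + 34x3 + 49x4 + 5x5 ≤ 284   (crude fibre)
  x1, x2, x3, x4, x5 ≥ 0.
The cheapest feasible vertex uses only soybean meal, barley; oat hulls, cassava meal, fish meal are not used. There the metabolisable energy and crude protein constraints are tight.
Optimal quantities: soybean meal = 0.3122 kg, barley = 2.712 kg.
Objective = 0.49·0.3122 + 0.21·2.712 = 0.722498.

$0.722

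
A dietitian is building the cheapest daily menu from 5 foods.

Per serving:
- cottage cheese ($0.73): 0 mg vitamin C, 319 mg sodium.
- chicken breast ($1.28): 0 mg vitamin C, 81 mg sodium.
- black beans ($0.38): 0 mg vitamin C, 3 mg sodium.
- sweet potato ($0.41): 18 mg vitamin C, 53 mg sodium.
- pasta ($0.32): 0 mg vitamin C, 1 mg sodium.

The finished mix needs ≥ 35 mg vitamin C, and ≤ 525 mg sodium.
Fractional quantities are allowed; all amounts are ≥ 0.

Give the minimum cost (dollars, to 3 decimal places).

$0.797

Let x1 = servings of cottage cheese, x2 = servings of chicken breast, x3 = servings of black beans, x4 = servings of sweet potato, x5 = servings of pasta.
Minimise 0.73x1 + 1.28x2 + 0.38x3 + 0.41x4 + 0.32x5 s.t.:
  18x4 ≥ 35   (vitamin C)
  319x1 + 81x2 + 3x3 + 53x4 + 1x5 ≤ 525   (sodium)
  x1, x2, x3, x4, x5 ≥ 0.
The optimal basis is {sweet potato}; cottage cheese, chicken breast, black beans, pasta drop out. Binding constraint: vitamin C.
So sweet potato = 1.944 servings.
Objective = 0.41·1.944 = 0.79704.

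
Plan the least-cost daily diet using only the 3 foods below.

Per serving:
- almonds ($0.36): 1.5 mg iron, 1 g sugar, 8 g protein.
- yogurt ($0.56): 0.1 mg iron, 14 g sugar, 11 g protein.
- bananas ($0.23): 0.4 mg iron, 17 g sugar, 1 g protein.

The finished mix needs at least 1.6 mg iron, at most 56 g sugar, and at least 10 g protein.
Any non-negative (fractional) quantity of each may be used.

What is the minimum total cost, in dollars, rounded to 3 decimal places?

$0.450

Let x1 = servings of almonds, x2 = servings of yogurt, x3 = servings of bananas.
Minimize 0.36x1 + 0.56x2 + 0.23x3 s.t.:
  1.5x1 + 0.1x2 + 0.4x3 ≥ 1.6   (iron)
  1x1 + 14x2 + 17x3 ≤ 56   (sugar)
  8x1 + 11x2 + 1x3 ≥ 10   (protein)
  x1, x2, x3 ≥ 0.
The optimal basis is {almonds}; yogurt, bananas drop out. Binding constraint: protein.
Solving gives x1 = 1.25.
Total cost: 0.36·1.25 = 0.45000.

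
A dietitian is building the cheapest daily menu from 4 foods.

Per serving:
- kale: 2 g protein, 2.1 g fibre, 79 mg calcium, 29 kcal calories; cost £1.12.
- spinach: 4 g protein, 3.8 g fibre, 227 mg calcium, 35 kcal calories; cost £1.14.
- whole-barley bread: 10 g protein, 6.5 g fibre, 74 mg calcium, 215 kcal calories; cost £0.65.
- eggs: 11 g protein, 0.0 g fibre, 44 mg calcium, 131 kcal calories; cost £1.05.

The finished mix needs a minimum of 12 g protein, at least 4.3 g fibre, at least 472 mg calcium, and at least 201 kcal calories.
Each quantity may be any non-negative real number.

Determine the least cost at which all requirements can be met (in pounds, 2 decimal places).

£2.55

Treat it as an LP. Let x1 = servings of kale, x2 = servings of spinach, x3 = servings of whole-barley bread, x4 = servings of eggs.
min 1.12x1 + 1.14x2 + 0.65x3 + 1.05x4 subject to:
  2x1 + 4x2 + 10x3 + 11x4 ≥ 12   (protein)
  2.1x1 + 3.8x2 + 6.5x3 ≥ 4.3   (fibre)
  79x1 + 227x2 + 74x3 + 44x4 ≥ 472   (calcium)
  29x1 + 35x2 + 215x3 + 131x4 ≥ 201   (calories)
  x1, x2, x3, x4 ≥ 0.
The cheapest feasible vertex uses only spinach, whole-barley bread; kale, eggs are not used. The calcium and calories requirements are met with equality.
That vertex is x2 = 1.874, x3 = 0.6298.
Cost = 1.14·1.874 + 0.65·0.6298 = 2.5457.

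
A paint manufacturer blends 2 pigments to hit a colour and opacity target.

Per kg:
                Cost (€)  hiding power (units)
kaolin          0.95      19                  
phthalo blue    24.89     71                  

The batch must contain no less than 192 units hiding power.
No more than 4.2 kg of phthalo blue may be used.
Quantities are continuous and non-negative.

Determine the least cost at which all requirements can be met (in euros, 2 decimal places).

Set it up as a linear program. Let x1 = kg of kaolin, x2 = kg of phthalo blue.
min 0.95x1 + 24.89x2 subject to:
  19x1 + 71x2 ≥ 192   (hiding power)
  x2 ≤ 4.2
  x1, x2 ≥ 0.
At the optimum only kaolin is positive (phthalo blue = 0). Binding constraint: hiding power.
That vertex is x1 = 10.11.
Cost = 0.95·10.11 = 9.6045.

€9.60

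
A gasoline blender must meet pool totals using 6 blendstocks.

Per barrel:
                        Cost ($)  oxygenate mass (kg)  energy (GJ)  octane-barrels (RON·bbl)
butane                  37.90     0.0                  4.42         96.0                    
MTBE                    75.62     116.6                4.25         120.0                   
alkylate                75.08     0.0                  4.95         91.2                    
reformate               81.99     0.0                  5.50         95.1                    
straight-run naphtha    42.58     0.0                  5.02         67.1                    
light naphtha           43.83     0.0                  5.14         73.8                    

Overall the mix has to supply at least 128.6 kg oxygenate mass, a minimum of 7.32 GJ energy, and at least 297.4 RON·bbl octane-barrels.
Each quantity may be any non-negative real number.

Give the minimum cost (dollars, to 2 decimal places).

$148.56

Set it up as a linear program. Let x1 = barrels of butane, x2 = barrels of MTBE, x3 = barrels of alkylate, x4 = barrels of reformate, x5 = barrels of straight-run naphtha, x6 = barrels of light naphtha.
Minimize 37.9x1 + 75.62x2 + 75.08x3 + 81.99x4 + 42.58x5 + 43.83x6 with:
  116.6x2 ≥ 128.6   (oxygenate mass)
  4.42x1 + 4.25x2 + 4.95x3 + 5.5x4 + 5.02x5 + 5.14x6 ≥ 7.32   (energy)
  96x1 + 120x2 + 91.2x3 + 95.1x4 + 67.1x5 + 73.8x6 ≥ 297.4   (octane-barrels)
  x1, x2, x3, x4, x5, x6 ≥ 0.
At the optimum only butane, MTBE are positive (alkylate, reformate, straight-run naphtha, light naphtha = 0). There the oxygenate mass and octane-barrels constraints are tight.
That vertex is x1 = 1.719, x2 = 1.103.
Total cost: 37.9·1.719 + 75.62·1.103 = 148.5590.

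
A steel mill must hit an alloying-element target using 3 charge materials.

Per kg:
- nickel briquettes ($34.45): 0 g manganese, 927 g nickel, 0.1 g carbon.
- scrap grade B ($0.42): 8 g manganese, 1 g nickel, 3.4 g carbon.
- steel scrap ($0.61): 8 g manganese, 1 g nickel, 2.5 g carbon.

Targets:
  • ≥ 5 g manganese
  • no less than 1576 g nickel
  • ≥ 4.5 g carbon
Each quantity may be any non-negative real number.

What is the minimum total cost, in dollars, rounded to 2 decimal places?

$59.06

Let x1 = kg of nickel briquettes, x2 = kg of scrap grade B, x3 = kg of steel scrap.
min 34.45x1 + 0.42x2 + 0.61x3 with:
  8x2 + 8x3 ≥ 5   (manganese)
  927x1 + 1x2 + 1x3 ≥ 1576   (nickel)
  0.1x1 + 3.4x2 + 2.5x3 ≥ 4.5   (carbon)
  x1, x2, x3 ≥ 0.
The cheapest feasible vertex uses only nickel briquettes, scrap grade B; steel scrap is not used. The nickel and carbon requirements are met with equality.
That vertex is x1 = 1.6987, x2 = 1.2736.
Objective = 34.45·1.6987 + 0.42·1.2736 = 59.0551.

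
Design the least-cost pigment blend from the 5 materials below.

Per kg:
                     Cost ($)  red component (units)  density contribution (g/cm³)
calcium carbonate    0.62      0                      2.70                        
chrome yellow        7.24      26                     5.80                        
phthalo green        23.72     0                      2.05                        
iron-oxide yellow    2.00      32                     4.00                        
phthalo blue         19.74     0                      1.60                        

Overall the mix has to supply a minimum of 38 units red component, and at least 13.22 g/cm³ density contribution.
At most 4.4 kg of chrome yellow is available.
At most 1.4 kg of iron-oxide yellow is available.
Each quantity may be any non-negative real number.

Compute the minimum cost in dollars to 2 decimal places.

Let x1 = kg of calcium carbonate, x2 = kg of chrome yellow, x3 = kg of phthalo green, x4 = kg of iron-oxide yellow, x5 = kg of phthalo blue.
Minimise 0.62x1 + 7.24x2 + 23.72x3 + 2x4 + 19.74x5 s.t.:
  26x2 + 32x4 ≥ 38   (red component)
  2.7x1 + 5.8x2 + 2.05x3 + 4x4 + 1.6x5 ≥ 13.22   (density contribution)
  x2 ≤ 4.4
  x4 ≤ 1.4
  x1, x2, x3, x4, x5 ≥ 0.
The minimum-cost mix takes nothing from chrome yellow, phthalo green, phthalo blue — only calcium carbonate, iron-oxide yellow. Binding constraints: red component and density contribution.
Optimal quantities: calcium carbonate = 3.137 kg, iron-oxide yellow = 1.188 kg.
Objective = 0.62·3.137 + 2·1.188 = 4.3209.

$4.32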